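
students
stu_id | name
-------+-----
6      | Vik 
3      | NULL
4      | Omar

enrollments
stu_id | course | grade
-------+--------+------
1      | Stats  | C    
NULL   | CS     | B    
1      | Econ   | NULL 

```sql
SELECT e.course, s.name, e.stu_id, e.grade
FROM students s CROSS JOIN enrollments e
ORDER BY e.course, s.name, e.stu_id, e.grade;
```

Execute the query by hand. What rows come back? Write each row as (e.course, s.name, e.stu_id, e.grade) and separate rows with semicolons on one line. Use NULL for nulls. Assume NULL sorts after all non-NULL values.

(CS, Omar, NULL, B); (CS, Vik, NULL, B); (CS, NULL, NULL, B); (Econ, Omar, 1, NULL); (Econ, Vik, 1, NULL); (Econ, NULL, 1, NULL); (Stats, Omar, 1, C); (Stats, Vik, 1, C); (Stats, NULL, 1, C)

CROSS JOIN pairs every row of `students` with every row of `enrollments`: 3 × 3 = 9 rows.
After projecting and ordering:
e.course | s.name | e.stu_id | e.grade
CS | Omar | NULL | B
CS | Vik | NULL | B
CS | NULL | NULL | B
Econ | Omar | 1 | NULL
Econ | Vik | 1 | NULL
Econ | NULL | 1 | NULL
Stats | Omar | 1 | C
Stats | Vik | 1 | C
Stats | NULL | 1 | C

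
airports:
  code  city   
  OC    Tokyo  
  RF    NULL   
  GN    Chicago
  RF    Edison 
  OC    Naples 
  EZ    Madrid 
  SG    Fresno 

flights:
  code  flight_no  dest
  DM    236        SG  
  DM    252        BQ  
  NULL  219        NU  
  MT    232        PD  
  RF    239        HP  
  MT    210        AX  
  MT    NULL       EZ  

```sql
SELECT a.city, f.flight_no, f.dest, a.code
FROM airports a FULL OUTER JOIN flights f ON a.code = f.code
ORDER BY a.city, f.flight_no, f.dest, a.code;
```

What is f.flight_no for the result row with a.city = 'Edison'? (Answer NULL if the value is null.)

239

FULL OUTER JOIN keeps every row from both sides; unmatched rows get NULL for the other side's columns.
Matching on a.code = f.code. A NULL in a compared column never satisfies the condition.
Matched pairs: 2; unmatched a rows kept: 5; unmatched f rows kept: 6.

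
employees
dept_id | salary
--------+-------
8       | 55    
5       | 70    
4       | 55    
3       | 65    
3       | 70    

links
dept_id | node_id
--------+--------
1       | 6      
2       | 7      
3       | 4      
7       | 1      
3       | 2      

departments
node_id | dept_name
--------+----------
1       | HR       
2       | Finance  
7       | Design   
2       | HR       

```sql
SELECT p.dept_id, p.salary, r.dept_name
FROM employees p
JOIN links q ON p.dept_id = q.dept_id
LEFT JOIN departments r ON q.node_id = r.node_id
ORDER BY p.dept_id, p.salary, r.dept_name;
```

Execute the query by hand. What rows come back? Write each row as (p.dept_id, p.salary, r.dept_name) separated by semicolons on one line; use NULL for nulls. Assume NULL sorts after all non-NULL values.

(3, 65, Finance); (3, 65, HR); (3, 65, NULL); (3, 70, Finance); (3, 70, HR); (3, 70, NULL)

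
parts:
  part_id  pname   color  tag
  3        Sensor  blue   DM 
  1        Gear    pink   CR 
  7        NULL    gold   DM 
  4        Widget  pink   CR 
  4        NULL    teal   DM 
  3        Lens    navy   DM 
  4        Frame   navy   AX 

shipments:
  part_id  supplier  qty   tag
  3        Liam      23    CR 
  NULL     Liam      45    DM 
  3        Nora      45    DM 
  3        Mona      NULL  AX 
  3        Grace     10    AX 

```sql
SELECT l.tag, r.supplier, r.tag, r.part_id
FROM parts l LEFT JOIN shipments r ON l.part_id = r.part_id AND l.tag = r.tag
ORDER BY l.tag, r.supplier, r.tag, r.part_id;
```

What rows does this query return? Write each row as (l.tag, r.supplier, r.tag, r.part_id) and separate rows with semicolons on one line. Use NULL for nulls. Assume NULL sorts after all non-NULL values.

LEFT JOIN keeps every row from `parts`; unmatched rows get NULL for `shipments`'s columns.
Matching on l.part_id = r.part_id AND l.tag = r.tag. A NULL in a compared column never satisfies the condition.
- part_id=3, tag=DM: 1 matching r row(s), so 1 row(s) emitted.
- part_id=1, tag=CR: no r row matches, row kept with r columns NULL.
- part_id=7, tag=DM: no r row matches, row kept with r columns NULL.
- part_id=4, tag=CR: no r row matches, row kept with r columns NULL.
- part_id=4, tag=DM: no r row matches, row kept with r columns NULL.
- part_id=3, tag=DM: 1 matching r row(s), so 1 row(s) emitted.
- part_id=4, tag=AX: no r row matches, row kept with r columns NULL.
After projecting and ordering:
l.tag | r.supplier | r.tag | r.part_id
AX | NULL | NULL | NULL
CR | NULL | NULL | NULL
CR | NULL | NULL | NULL
DM | Nora | DM | 3
DM | Nora | DM | 3
DM | NULL | NULL | NULL
DM | NULL | NULL | NULL

(AX, NULL, NULL, NULL); (CR, NULL, NULL, NULL); (CR, NULL, NULL, NULL); (DM, Nora, DM, 3); (DM, Nora, DM, 3); (DM, NULL, NULL, NULL); (DM, NULL, NULL, NULL)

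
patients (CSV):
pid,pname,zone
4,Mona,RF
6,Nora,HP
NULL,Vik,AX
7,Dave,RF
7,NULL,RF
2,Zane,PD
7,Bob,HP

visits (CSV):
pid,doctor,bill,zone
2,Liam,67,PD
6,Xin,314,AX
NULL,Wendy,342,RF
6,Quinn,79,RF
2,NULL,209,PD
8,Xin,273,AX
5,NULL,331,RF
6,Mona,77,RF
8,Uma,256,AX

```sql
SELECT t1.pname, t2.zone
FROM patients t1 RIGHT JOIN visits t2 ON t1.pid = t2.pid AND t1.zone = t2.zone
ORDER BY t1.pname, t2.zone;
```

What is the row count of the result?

RIGHT JOIN keeps every row from `visits`; unmatched rows get NULL for `patients`'s columns.
Matching on t1.pid = t2.pid AND t1.zone = t2.zone. A NULL in a compared column never satisfies the condition.
- t1 (pid=4, zone=RF) has no partner in t2.
- t1 (pid=6, zone=HP) has no partner in t2.
- t1 (pid=NULL, zone=AX) has no partner in t2.
- t1 (pid=7, zone=RF) has no partner in t2.
- t1 (pid=7, zone=RF) has no partner in t2.
- t1 (pid=2, zone=PD) pairs with 2 row(s) of t2.
- t1 (pid=7, zone=HP) has no partner in t2.
- 7 row(s) from t2 found no t1 partner → padded with NULL.
Total: 2 matched + 7 padded = 9 rows.

9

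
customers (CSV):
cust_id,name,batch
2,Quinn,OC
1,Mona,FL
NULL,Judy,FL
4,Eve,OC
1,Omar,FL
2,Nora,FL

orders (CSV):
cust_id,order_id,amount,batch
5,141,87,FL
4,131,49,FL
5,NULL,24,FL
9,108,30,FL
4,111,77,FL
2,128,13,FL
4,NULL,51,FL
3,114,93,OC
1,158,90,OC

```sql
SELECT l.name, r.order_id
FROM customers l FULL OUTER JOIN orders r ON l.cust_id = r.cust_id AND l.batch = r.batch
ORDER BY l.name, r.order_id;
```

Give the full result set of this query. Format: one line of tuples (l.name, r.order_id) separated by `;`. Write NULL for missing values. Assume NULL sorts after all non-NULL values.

(Eve, NULL); (Judy, NULL); (Mona, NULL); (Nora, 128); (Omar, NULL); (Quinn, NULL); (NULL, 108); (NULL, 111); (NULL, 114); (NULL, 131); (NULL, 141); (NULL, 158); (NULL, NULL); (NULL, NULL)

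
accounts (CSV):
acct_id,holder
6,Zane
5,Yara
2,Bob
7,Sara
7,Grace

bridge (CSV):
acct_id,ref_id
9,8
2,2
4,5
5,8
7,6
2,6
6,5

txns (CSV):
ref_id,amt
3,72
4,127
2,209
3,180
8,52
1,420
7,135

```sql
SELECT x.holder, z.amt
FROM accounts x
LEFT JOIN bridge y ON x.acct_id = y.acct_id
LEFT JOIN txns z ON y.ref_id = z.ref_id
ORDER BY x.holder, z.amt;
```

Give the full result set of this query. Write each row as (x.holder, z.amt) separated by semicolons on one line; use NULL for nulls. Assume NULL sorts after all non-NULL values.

(Bob, 209); (Bob, NULL); (Grace, NULL); (Sara, NULL); (Yara, 52); (Zane, NULL)

Evaluate left to right. First `accounts x LEFT JOIN bridge y` on acct_id: 6 row(s).
Then LEFT JOIN `txns z` on ref_id: each of those 6 rows is kept; rows whose y.ref_id has no match in z get NULL for z's columns.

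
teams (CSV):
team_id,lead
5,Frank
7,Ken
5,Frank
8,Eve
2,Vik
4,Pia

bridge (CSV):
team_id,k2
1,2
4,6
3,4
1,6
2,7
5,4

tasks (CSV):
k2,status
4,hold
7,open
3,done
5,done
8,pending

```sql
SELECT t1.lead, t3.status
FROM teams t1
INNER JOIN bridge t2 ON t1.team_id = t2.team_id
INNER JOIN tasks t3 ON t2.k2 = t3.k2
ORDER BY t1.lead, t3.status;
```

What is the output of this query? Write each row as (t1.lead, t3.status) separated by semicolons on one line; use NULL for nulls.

Joins associate left-to-right: teams INNER JOIN bridge on team_id gives 4 intermediate row(s).
Then INNER JOIN `tasks t3` on k2: keep only rows whose t2.k2 appears in t3.

(Frank, hold); (Frank, hold); (Vik, open)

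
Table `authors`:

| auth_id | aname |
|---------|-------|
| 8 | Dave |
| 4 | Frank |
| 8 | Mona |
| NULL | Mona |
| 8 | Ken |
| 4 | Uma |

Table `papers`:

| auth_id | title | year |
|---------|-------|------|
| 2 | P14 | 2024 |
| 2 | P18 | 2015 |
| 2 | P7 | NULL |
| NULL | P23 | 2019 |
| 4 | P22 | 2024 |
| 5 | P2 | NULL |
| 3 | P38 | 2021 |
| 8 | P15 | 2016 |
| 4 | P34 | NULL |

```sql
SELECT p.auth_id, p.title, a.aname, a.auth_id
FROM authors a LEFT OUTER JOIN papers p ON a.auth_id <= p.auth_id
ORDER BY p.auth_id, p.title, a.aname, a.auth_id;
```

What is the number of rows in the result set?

12

LEFT JOIN keeps every row from `authors`; unmatched rows get NULL for `papers`'s columns.
Matching on a.auth_id <= p.auth_id. A NULL in a compared column never satisfies the condition.
- a row (auth_id=8): matches 1 p row(s) → 1 output row(s).
- a row (auth_id=4): matches 4 p row(s) → 4 output row(s).
- a row (auth_id=8): matches 1 p row(s) → 1 output row(s).
- a row (auth_id=NULL): no match → kept, p columns NULL.
- a row (auth_id=8): matches 1 p row(s) → 1 output row(s).
- a row (auth_id=4): matches 4 p row(s) → 4 output row(s).
Total: 11 matched + 1 padded = 12 rows.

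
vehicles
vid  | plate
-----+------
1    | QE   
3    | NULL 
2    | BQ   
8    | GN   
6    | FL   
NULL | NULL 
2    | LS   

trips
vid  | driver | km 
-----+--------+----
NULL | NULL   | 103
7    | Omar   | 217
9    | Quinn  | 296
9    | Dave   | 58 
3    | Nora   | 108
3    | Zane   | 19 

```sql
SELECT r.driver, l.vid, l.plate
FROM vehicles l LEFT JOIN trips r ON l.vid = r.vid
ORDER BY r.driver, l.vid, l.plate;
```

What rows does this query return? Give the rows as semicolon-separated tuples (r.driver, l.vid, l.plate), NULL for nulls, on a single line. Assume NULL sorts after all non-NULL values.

(Nora, 3, NULL); (Zane, 3, NULL); (NULL, 1, QE); (NULL, 2, BQ); (NULL, 2, LS); (NULL, 6, FL); (NULL, 8, GN); (NULL, NULL, NULL)

LEFT JOIN keeps every row from `vehicles`; unmatched rows get NULL for `trips`'s columns.
Matching on l.vid = r.vid. A NULL in a compared column never satisfies the condition.
- vid=1: no r row matches, row kept with r columns NULL.
- vid=3: 2 matching r row(s), so 2 row(s) emitted.
- vid=2: no r row matches, row kept with r columns NULL.
- vid=8: no r row matches, row kept with r columns NULL.
- vid=6: no r row matches, row kept with r columns NULL.
- vid=NULL: no r row matches, row kept with r columns NULL.
- vid=2: no r row matches, row kept with r columns NULL.
After projecting and ordering:
r.driver | l.vid | l.plate
Nora | 3 | NULL
Zane | 3 | NULL
NULL | 1 | QE
NULL | 2 | BQ
NULL | 2 | LS
NULL | 6 | FL
NULL | 8 | GN
NULL | NULL | NULL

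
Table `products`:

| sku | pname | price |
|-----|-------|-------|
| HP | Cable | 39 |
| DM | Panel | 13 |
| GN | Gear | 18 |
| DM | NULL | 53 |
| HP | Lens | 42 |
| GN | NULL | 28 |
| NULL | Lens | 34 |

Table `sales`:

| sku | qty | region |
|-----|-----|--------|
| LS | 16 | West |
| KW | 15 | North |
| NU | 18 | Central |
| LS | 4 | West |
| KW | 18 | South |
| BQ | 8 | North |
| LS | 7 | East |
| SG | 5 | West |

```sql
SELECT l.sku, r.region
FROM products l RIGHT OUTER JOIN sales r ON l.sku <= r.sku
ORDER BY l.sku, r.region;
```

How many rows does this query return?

RIGHT JOIN keeps every row from `sales`; unmatched rows get NULL for `products`'s columns.
Matching on l.sku <= r.sku. A NULL in a compared column never satisfies the condition.
Matched pairs: 42; unmatched r rows kept: 1.
Total: 42 matched + 1 padded = 43 rows.

43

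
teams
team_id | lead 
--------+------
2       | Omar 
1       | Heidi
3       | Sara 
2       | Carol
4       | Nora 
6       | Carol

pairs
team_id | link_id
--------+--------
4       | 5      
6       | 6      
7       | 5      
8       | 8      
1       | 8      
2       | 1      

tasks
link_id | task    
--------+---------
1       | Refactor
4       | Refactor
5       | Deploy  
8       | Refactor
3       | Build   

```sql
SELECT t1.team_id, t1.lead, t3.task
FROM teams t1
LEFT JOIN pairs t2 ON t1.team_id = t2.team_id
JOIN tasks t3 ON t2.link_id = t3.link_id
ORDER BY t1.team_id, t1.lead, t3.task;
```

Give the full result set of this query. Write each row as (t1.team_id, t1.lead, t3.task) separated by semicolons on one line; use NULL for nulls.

Step 1 — t1 LEFT JOIN t2 on team_id → 6 row(s).
Then INNER JOIN `tasks t3` on link_id: keep only rows whose t2.link_id appears in t3.

(1, Heidi, Refactor); (2, Carol, Refactor); (2, Omar, Refactor); (4, Nora, Deploy)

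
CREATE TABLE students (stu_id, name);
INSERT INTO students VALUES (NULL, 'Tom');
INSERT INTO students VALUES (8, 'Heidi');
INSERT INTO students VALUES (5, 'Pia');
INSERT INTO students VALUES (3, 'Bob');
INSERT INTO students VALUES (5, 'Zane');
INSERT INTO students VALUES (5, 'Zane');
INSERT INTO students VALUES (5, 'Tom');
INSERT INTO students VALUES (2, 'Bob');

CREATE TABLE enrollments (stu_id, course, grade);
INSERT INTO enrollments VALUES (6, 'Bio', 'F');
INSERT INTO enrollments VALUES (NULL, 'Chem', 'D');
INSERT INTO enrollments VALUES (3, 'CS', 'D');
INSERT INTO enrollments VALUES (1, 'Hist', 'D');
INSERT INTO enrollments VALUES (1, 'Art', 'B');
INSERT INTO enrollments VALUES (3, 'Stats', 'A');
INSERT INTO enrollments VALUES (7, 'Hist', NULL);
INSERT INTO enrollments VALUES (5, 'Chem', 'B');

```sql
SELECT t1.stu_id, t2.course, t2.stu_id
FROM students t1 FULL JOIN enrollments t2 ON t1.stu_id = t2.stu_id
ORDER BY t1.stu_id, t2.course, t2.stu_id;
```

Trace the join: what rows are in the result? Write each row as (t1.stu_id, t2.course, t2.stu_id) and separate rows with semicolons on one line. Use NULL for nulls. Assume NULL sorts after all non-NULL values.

(2, NULL, NULL); (3, CS, 3); (3, Stats, 3); (5, Chem, 5); (5, Chem, 5); (5, Chem, 5); (5, Chem, 5); (8, NULL, NULL); (NULL, Art, 1); (NULL, Bio, 6); (NULL, Chem, NULL); (NULL, Hist, 1); (NULL, Hist, 7); (NULL, NULL, NULL)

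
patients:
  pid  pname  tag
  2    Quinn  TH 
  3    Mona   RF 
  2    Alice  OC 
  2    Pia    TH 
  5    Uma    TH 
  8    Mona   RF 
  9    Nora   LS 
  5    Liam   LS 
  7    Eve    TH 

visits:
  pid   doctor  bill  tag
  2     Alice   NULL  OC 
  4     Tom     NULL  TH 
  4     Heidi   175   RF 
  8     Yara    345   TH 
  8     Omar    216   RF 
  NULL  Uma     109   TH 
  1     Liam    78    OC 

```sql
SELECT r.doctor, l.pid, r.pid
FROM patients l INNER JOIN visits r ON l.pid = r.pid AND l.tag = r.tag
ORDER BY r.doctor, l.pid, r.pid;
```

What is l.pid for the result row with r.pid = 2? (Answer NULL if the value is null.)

2

INNER JOIN keeps only pairs where the ON condition holds.
Matching on l.pid = r.pid AND l.tag = r.tag. A NULL in a compared column never satisfies the condition.
Matched pairs: 2.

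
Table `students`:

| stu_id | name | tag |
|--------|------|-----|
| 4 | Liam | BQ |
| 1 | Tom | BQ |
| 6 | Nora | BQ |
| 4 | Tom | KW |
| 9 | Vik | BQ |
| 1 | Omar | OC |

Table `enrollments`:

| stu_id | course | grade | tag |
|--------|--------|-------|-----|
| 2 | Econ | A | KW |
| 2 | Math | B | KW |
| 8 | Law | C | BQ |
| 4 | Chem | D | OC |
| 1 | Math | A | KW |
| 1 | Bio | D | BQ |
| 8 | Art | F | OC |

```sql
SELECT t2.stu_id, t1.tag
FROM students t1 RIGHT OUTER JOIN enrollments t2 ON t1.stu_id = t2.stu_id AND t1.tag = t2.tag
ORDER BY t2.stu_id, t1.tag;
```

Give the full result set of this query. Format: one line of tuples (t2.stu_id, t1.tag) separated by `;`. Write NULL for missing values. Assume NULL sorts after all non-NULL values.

(1, BQ); (1, NULL); (2, NULL); (2, NULL); (4, NULL); (8, NULL); (8, NULL)

RIGHT JOIN keeps every row from `enrollments`; unmatched rows get NULL for `students`'s columns.
Matching on t1.stu_id = t2.stu_id AND t1.tag = t2.tag.
- stu_id=4, tag=BQ: no matching t2 row.
- stu_id=1, tag=BQ: 1 matching t2 row(s), so 1 row(s) emitted.
- stu_id=6, tag=BQ: no matching t2 row.
- stu_id=4, tag=KW: no matching t2 row.
- stu_id=9, tag=BQ: no matching t2 row.
- stu_id=1, tag=OC: no matching t2 row.
- 6 t2 row(s) had no t1 match → kept, t1 columns NULL.
After projecting and ordering:
t2.stu_id | t1.tag
1 | BQ
1 | NULL
2 | NULL
2 | NULL
4 | NULL
8 | NULL
8 | NULL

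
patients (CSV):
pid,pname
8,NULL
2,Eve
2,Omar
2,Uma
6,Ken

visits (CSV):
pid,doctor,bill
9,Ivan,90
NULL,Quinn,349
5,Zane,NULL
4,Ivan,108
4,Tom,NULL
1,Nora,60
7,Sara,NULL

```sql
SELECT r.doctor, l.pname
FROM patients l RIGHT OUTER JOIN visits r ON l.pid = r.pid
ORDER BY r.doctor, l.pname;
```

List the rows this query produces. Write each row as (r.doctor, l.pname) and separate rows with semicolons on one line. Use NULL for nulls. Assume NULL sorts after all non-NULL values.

(Ivan, NULL); (Ivan, NULL); (Nora, NULL); (Quinn, NULL); (Sara, NULL); (Tom, NULL); (Zane, NULL)

RIGHT JOIN keeps every row from `visits`; unmatched rows get NULL for `patients`'s columns.
Matching on l.pid = r.pid. A NULL in a compared column never satisfies the condition.
- l (pid=8) has no partner in r.
- l (pid=2) has no partner in r.
- l (pid=2) has no partner in r.
- l (pid=2) has no partner in r.
- l (pid=6) has no partner in r.
- 7 r row(s) had no l match → kept, l columns NULL.
After projecting and ordering:
r.doctor | l.pname
Ivan | NULL
Ivan | NULL
Nora | NULL
Quinn | NULL
Sara | NULL
Tom | NULL
Zane | NULL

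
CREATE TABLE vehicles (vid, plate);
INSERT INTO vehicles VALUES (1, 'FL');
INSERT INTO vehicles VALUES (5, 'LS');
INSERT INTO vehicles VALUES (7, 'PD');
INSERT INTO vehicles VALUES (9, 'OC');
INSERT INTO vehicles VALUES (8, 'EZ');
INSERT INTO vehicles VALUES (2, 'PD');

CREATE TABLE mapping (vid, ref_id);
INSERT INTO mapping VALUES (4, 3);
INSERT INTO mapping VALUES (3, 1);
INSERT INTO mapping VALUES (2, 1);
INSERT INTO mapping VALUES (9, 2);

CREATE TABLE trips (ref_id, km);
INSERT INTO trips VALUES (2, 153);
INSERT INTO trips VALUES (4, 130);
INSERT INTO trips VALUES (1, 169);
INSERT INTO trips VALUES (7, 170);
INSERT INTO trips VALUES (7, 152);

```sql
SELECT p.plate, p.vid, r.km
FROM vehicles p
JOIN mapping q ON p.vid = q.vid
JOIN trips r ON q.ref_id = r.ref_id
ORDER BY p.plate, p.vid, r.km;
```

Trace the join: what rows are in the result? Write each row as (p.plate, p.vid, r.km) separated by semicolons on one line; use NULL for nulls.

(OC, 9, 153); (PD, 2, 169)

Step 1 — p INNER JOIN q on vid → 2 row(s).
Then INNER JOIN `trips r` on ref_id: keep only rows whose q.ref_id appears in r.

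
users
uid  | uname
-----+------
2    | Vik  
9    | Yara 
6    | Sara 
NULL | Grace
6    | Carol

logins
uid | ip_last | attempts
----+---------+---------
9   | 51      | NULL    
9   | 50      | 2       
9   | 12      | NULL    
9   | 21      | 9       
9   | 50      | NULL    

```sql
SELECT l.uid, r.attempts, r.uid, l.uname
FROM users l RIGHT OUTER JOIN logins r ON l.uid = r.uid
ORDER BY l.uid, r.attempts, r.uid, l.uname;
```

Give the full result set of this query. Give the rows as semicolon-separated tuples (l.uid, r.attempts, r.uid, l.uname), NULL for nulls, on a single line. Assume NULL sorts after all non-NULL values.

(9, 2, 9, Yara); (9, 9, 9, Yara); (9, NULL, 9, Yara); (9, NULL, 9, Yara); (9, NULL, 9, Yara)

RIGHT JOIN keeps every row from `logins`; unmatched rows get NULL for `users`'s columns.
Matching on l.uid = r.uid. A NULL in a compared column never satisfies the condition.
- l[0] uid=2 → no match.
- l[1] uid=9 → 5 match(es) in r → 5 row(s).
- l[2] uid=6 → no match.
- l[3] uid=NULL → no match.
- l[4] uid=6 → no match.
- every r row matched at least one l row.
After projecting and ordering:
l.uid | r.attempts | r.uid | l.uname
9 | 2 | 9 | Yara
9 | 9 | 9 | Yara
9 | NULL | 9 | Yara
9 | NULL | 9 | Yara
9 | NULL | 9 | Yara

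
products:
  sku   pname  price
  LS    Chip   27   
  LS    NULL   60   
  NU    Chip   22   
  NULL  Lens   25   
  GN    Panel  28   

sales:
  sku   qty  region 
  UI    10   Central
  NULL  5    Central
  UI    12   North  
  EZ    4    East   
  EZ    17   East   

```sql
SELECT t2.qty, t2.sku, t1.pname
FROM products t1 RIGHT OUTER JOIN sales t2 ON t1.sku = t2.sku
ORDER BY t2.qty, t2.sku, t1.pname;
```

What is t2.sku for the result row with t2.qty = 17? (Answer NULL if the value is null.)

EZ

RIGHT JOIN keeps every row from `sales`; unmatched rows get NULL for `products`'s columns.
Matching on t1.sku = t2.sku. A NULL in a compared column never satisfies the condition.
- sku=LS: no matching t2 row.
- sku=LS: no matching t2 row.
- sku=NU: no matching t2 row.
- sku=NULL: no matching t2 row.
- sku=GN: no matching t2 row.
- 5 row(s) from t2 found no t1 partner → padded with NULL.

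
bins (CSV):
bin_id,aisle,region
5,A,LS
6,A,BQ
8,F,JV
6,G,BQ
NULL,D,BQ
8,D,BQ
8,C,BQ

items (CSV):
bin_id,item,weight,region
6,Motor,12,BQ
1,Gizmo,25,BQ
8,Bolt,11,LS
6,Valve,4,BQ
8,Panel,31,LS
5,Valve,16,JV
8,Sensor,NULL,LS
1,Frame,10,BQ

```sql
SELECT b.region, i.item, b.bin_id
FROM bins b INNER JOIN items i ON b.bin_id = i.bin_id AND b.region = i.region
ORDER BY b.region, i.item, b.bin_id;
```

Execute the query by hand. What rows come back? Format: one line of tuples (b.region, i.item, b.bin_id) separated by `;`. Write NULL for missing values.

INNER JOIN keeps only pairs where the ON condition holds.
Matching on b.bin_id = i.bin_id AND b.region = i.region. A NULL in a compared column never satisfies the condition.
Matched pairs: 4.

(BQ, Motor, 6); (BQ, Motor, 6); (BQ, Valve, 6); (BQ, Valve, 6)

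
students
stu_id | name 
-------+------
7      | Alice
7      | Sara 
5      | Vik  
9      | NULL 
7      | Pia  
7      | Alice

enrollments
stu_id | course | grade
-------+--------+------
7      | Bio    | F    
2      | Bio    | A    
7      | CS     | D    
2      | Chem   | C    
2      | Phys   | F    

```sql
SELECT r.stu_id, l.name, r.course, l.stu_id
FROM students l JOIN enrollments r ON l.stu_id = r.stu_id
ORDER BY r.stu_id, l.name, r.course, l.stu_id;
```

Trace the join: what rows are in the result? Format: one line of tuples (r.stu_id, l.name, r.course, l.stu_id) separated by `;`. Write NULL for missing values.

INNER JOIN keeps only pairs where the ON condition holds.
Matching on l.stu_id = r.stu_id.
Matched pairs: 8.

(7, Alice, Bio, 7); (7, Alice, Bio, 7); (7, Alice, CS, 7); (7, Alice, CS, 7); (7, Pia, Bio, 7); (7, Pia, CS, 7); (7, Sara, Bio, 7); (7, Sara, CS, 7)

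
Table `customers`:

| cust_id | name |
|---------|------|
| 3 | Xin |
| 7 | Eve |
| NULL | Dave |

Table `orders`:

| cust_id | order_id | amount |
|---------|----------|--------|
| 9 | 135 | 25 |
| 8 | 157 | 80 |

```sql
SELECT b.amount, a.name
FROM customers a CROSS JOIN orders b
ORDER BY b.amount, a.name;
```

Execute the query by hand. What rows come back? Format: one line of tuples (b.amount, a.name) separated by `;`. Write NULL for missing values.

(25, Dave); (25, Eve); (25, Xin); (80, Dave); (80, Eve); (80, Xin)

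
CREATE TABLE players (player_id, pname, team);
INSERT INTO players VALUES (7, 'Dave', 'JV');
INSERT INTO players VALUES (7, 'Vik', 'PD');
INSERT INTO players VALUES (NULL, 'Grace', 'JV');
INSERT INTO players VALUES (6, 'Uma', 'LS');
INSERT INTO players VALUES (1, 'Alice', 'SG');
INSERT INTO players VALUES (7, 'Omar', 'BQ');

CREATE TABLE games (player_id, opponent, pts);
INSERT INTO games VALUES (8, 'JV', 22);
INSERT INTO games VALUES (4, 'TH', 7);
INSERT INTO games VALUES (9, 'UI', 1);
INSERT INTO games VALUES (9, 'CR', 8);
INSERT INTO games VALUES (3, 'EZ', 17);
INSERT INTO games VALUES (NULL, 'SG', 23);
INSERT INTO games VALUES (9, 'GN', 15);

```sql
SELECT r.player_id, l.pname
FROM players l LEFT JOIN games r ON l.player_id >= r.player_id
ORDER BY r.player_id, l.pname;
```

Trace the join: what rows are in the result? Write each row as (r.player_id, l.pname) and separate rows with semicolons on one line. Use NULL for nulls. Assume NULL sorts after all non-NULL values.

LEFT JOIN keeps every row from `players`; unmatched rows get NULL for `games`'s columns.
Matching on l.player_id >= r.player_id. A NULL in a compared column never satisfies the condition.
Matched pairs: 8; unmatched l rows kept: 2.

(3, Dave); (3, Omar); (3, Uma); (3, Vik); (4, Dave); (4, Omar); (4, Uma); (4, Vik); (NULL, Alice); (NULL, Grace)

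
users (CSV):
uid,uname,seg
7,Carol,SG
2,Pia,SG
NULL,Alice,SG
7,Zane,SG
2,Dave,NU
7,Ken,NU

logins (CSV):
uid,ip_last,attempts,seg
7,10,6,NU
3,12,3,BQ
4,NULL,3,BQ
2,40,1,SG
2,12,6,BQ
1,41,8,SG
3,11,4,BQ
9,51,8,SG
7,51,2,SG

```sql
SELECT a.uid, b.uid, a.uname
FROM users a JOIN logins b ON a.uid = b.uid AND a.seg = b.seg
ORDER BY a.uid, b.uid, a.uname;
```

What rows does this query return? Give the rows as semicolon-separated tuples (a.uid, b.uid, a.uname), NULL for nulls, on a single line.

(2, 2, Pia); (7, 7, Carol); (7, 7, Ken); (7, 7, Zane)

INNER JOIN keeps only pairs where the ON condition holds.
Matching on a.uid = b.uid AND a.seg = b.seg. A NULL in a compared column never satisfies the condition.
Matched pairs: 4.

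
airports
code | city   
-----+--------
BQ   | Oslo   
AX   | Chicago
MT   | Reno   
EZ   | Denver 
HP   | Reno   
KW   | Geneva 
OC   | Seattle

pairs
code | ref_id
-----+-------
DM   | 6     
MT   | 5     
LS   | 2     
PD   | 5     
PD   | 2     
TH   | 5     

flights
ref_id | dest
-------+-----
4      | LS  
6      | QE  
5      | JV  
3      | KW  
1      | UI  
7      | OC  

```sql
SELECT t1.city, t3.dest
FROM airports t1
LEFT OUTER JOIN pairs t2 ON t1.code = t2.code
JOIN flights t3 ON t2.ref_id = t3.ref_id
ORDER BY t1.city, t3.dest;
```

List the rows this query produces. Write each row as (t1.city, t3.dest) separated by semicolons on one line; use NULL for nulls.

Evaluate left to right. First `airports t1 LEFT JOIN pairs t2` on code: 7 row(s).
Then INNER JOIN `flights t3` on ref_id: keep only rows whose t2.ref_id appears in t3.

(Reno, JV)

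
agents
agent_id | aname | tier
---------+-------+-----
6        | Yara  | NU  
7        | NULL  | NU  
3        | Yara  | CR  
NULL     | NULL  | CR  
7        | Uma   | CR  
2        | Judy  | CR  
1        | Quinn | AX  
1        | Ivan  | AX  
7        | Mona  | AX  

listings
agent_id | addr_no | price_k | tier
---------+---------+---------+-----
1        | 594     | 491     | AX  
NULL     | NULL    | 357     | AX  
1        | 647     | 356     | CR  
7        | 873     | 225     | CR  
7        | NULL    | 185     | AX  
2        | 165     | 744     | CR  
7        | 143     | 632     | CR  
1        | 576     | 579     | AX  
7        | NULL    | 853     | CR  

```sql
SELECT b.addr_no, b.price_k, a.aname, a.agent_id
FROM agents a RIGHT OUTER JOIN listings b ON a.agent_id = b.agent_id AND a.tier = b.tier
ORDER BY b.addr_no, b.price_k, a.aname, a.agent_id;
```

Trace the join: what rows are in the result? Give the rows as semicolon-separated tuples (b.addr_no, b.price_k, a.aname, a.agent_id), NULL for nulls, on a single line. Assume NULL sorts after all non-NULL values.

RIGHT JOIN keeps every row from `listings`; unmatched rows get NULL for `agents`'s columns.
Matching on a.agent_id = b.agent_id AND a.tier = b.tier. A NULL in a compared column never satisfies the condition.
Matched pairs: 9; unmatched b rows kept: 2.

(143, 632, Uma, 7); (165, 744, Judy, 2); (576, 579, Ivan, 1); (576, 579, Quinn, 1); (594, 491, Ivan, 1); (594, 491, Quinn, 1); (647, 356, NULL, NULL); (873, 225, Uma, 7); (NULL, 185, Mona, 7); (NULL, 357, NULL, NULL); (NULL, 853, Uma, 7)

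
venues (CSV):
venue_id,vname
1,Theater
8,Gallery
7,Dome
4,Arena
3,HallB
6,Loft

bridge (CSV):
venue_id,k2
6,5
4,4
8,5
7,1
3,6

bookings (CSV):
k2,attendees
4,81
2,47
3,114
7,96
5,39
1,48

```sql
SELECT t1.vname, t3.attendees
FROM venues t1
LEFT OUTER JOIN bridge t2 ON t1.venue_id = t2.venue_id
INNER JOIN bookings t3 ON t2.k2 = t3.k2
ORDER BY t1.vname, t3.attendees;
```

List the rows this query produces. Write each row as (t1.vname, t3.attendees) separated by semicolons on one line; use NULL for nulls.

Step 1 — t1 LEFT JOIN t2 on venue_id → 6 row(s).
Then INNER JOIN `bookings t3` on k2: keep only rows whose t2.k2 appears in t3.

(Arena, 81); (Dome, 48); (Gallery, 39); (Loft, 39)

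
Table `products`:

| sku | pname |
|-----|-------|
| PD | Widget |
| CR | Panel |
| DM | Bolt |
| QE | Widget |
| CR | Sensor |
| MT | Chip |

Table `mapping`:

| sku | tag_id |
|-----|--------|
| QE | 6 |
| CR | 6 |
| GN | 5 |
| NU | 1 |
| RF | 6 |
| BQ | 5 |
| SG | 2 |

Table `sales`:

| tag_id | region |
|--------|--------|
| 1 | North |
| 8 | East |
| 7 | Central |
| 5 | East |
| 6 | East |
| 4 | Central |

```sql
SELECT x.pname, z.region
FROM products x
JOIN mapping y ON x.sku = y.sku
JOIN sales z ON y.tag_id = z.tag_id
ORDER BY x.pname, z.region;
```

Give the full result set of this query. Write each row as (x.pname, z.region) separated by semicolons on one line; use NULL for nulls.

Joins associate left-to-right: products INNER JOIN mapping on sku gives 3 intermediate row(s).
Then INNER JOIN `sales z` on tag_id: keep only rows whose y.tag_id appears in z.

(Panel, East); (Sensor, East); (Widget, East)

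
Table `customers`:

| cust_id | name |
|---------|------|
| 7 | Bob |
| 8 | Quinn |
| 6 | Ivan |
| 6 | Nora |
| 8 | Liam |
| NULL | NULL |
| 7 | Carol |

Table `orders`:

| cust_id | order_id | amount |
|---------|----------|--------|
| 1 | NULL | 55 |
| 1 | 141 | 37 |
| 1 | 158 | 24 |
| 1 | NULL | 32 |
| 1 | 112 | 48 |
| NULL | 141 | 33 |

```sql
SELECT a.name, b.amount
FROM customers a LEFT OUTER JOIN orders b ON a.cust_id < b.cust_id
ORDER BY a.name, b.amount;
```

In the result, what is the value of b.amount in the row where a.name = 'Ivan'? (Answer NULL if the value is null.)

NULL

LEFT JOIN keeps every row from `customers`; unmatched rows get NULL for `orders`'s columns.
Matching on a.cust_id < b.cust_id. A NULL in a compared column never satisfies the condition.
- cust_id=7: no b row matches, row kept with b columns NULL.
- cust_id=8: no b row matches, row kept with b columns NULL.
- cust_id=6: no b row matches, row kept with b columns NULL.
- cust_id=6: no b row matches, row kept with b columns NULL.
- cust_id=8: no b row matches, row kept with b columns NULL.
- cust_id=NULL: no b row matches, row kept with b columns NULL.
- cust_id=7: no b row matches, row kept with b columns NULL.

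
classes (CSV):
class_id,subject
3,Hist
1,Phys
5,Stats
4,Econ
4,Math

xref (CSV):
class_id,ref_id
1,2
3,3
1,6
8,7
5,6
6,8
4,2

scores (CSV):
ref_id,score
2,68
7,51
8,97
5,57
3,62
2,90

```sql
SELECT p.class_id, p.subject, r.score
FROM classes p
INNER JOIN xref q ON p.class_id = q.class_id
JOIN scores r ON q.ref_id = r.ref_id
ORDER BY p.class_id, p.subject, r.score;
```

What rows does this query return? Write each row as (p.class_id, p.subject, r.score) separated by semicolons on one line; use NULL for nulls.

(1, Phys, 68); (1, Phys, 90); (3, Hist, 62); (4, Econ, 68); (4, Econ, 90); (4, Math, 68); (4, Math, 90)

Step 1 — p INNER JOIN q on class_id → 6 row(s).
Then INNER JOIN `scores r` on ref_id: keep only rows whose q.ref_id appears in r.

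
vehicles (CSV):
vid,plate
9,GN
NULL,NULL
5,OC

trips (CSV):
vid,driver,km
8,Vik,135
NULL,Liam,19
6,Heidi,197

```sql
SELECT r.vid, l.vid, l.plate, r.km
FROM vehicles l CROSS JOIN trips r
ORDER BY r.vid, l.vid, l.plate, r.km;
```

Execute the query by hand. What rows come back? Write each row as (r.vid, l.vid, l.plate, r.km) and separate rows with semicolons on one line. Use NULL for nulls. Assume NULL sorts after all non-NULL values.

(6, 5, OC, 197); (6, 9, GN, 197); (6, NULL, NULL, 197); (8, 5, OC, 135); (8, 9, GN, 135); (8, NULL, NULL, 135); (NULL, 5, OC, 19); (NULL, 9, GN, 19); (NULL, NULL, NULL, 19)

CROSS JOIN pairs every row of `vehicles` with every row of `trips`: 3 × 3 = 9 rows.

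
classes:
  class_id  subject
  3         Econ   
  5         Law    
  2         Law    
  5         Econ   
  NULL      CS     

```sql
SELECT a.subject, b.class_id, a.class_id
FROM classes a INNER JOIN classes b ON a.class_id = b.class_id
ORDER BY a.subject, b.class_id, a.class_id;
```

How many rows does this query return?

6

INNER JOIN keeps only pairs where the ON condition holds.
Matching on a.class_id = b.class_id. A NULL in a compared column never satisfies the condition.
Matched pairs: 6.
Total: 6 rows.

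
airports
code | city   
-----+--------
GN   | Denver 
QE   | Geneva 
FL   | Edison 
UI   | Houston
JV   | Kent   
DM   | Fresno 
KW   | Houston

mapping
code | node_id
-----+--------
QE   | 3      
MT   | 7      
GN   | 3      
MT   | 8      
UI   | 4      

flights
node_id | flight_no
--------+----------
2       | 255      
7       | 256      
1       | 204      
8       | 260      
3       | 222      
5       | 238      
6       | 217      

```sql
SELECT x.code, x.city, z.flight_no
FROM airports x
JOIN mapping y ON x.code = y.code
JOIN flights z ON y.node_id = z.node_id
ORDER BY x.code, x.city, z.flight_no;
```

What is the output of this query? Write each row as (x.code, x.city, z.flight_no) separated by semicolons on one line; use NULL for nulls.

Joins associate left-to-right: airports INNER JOIN mapping on code gives 3 intermediate row(s).
Then INNER JOIN `flights z` on node_id: keep only rows whose y.node_id appears in z.

(GN, Denver, 222); (QE, Geneva, 222)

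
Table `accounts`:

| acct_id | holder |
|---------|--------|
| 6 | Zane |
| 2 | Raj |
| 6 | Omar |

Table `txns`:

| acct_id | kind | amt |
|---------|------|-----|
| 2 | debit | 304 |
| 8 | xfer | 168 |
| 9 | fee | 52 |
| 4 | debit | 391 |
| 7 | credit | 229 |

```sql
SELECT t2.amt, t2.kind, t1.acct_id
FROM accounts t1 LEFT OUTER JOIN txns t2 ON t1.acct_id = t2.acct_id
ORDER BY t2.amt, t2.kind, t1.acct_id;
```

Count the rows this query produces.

3

LEFT JOIN keeps every row from `accounts`; unmatched rows get NULL for `txns`'s columns.
Matching on t1.acct_id = t2.acct_id.
- t1[0] acct_id=6 → no match; kept with NULLs on the t2 side.
- t1[1] acct_id=2 → 1 match(es) in t2 → 1 row(s).
- t1[2] acct_id=6 → no match; kept with NULLs on the t2 side.
Total: 1 matched + 2 padded = 3 rows.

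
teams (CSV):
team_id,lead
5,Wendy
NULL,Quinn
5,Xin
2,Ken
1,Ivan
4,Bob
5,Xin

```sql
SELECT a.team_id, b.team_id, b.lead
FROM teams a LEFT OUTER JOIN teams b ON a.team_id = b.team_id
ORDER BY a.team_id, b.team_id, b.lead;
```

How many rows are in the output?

13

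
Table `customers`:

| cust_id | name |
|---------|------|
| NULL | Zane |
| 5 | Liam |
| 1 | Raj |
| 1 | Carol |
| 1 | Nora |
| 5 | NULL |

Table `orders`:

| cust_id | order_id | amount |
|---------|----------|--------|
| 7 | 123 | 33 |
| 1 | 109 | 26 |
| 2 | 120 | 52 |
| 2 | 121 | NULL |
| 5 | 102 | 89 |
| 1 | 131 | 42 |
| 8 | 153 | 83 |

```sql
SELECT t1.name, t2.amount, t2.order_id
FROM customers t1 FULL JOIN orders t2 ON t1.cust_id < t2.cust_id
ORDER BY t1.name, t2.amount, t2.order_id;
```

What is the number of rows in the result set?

22

FULL OUTER JOIN keeps every row from both sides; unmatched rows get NULL for the other side's columns.
Matching on t1.cust_id < t2.cust_id. A NULL in a compared column never satisfies the condition.
Matched pairs: 19; unmatched t1 rows kept: 1; unmatched t2 rows kept: 2.
Total: 19 matched + 3 padded = 22 rows.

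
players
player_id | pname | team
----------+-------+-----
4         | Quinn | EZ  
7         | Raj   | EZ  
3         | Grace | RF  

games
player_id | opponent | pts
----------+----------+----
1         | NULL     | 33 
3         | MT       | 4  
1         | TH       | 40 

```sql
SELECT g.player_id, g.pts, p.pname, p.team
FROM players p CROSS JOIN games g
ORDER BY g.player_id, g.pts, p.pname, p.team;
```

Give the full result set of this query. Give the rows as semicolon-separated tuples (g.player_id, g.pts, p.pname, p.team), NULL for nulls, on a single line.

CROSS JOIN pairs every row of `players` with every row of `games`: 3 × 3 = 9 rows.

(1, 33, Grace, RF); (1, 33, Quinn, EZ); (1, 33, Raj, EZ); (1, 40, Grace, RF); (1, 40, Quinn, EZ); (1, 40, Raj, EZ); (3, 4, Grace, RF); (3, 4, Quinn, EZ); (3, 4, Raj, EZ)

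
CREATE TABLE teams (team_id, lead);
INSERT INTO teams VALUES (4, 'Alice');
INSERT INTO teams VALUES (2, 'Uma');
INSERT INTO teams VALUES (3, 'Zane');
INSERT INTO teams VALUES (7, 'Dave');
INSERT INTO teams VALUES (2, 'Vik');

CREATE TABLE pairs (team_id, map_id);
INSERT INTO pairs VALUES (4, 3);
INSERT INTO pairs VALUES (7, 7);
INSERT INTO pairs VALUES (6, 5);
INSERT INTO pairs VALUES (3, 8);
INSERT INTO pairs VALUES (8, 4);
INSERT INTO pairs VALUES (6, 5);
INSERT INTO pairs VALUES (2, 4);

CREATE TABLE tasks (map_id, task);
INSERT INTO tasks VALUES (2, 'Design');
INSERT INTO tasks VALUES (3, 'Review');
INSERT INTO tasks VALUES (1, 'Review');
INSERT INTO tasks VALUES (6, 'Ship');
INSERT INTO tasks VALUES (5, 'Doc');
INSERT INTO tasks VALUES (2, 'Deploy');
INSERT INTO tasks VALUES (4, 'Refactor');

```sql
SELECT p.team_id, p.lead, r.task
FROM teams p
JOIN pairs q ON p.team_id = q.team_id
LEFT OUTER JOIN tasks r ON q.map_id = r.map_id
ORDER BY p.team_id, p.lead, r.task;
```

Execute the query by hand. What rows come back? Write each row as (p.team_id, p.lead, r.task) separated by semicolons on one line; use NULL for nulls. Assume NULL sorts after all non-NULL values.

(2, Uma, Refactor); (2, Vik, Refactor); (3, Zane, NULL); (4, Alice, Review); (7, Dave, NULL)

Step 1 — p INNER JOIN q on team_id → 5 row(s).
Then LEFT JOIN `tasks r` on map_id: each of those 5 rows is kept; rows whose q.map_id has no match in r get NULL for r's columns.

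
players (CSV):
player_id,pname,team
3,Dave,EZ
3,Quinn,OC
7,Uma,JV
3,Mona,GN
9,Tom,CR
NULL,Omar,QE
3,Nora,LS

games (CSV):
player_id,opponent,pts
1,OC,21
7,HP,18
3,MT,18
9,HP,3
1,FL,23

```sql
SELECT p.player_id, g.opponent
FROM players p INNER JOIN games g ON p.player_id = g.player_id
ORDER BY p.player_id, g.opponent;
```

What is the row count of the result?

6

INNER JOIN keeps only pairs where the ON condition holds.
Matching on p.player_id = g.player_id. A NULL in a compared column never satisfies the condition.
Matched pairs: 6.
Total: 6 rows.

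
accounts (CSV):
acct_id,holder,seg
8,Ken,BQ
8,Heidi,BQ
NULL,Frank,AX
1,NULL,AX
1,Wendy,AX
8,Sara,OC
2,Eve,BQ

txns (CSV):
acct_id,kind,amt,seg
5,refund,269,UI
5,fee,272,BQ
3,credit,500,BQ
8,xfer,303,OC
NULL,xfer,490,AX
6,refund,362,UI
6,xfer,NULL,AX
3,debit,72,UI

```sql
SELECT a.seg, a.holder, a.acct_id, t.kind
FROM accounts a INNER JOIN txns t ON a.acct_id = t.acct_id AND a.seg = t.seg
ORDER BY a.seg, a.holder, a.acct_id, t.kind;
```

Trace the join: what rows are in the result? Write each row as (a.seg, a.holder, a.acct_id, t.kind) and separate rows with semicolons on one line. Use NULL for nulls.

(OC, Sara, 8, xfer)

INNER JOIN keeps only pairs where the ON condition holds.
Matching on a.acct_id = t.acct_id AND a.seg = t.seg. A NULL in a compared column never satisfies the condition.
- a[0] acct_id=8, seg=BQ → no match; dropped.
- a[1] acct_id=8, seg=BQ → no match; dropped.
- a[2] acct_id=NULL, seg=AX → no match; dropped.
- a[3] acct_id=1, seg=AX → no match; dropped.
- a[4] acct_id=1, seg=AX → no match; dropped.
- a[5] acct_id=8, seg=OC → 1 match(es) in t → 1 row(s).
- a[6] acct_id=2, seg=BQ → no match; dropped.
After projecting and ordering:
a.seg | a.holder | a.acct_id | t.kind
OC | Sara | 8 | xfer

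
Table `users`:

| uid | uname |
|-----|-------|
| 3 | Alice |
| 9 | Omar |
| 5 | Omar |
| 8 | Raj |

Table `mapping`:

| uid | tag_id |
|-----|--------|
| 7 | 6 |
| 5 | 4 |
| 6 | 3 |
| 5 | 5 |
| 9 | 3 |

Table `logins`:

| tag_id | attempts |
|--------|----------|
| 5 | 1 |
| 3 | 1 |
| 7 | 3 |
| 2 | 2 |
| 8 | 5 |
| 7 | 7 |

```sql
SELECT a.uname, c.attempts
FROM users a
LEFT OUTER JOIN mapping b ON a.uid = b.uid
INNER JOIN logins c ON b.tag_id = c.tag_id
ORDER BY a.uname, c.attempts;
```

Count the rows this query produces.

2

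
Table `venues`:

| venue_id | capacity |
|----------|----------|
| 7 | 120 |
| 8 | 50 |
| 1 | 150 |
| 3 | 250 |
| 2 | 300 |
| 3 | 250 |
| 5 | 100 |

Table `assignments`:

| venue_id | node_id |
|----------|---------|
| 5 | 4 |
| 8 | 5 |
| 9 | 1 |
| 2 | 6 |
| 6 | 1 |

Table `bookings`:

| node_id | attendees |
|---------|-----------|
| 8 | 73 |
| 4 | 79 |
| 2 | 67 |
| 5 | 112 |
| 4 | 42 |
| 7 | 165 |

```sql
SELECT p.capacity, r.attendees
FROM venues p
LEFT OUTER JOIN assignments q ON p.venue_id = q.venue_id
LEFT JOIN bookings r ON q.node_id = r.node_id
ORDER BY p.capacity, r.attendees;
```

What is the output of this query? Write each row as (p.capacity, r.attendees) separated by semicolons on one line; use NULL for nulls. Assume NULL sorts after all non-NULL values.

Step 1 — p LEFT JOIN q on venue_id → 7 row(s).
Then LEFT JOIN `bookings r` on node_id: each of those 7 rows is kept; rows whose q.node_id has no match in r get NULL for r's columns.

(50, 112); (100, 42); (100, 79); (120, NULL); (150, NULL); (250, NULL); (250, NULL); (300, NULL)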